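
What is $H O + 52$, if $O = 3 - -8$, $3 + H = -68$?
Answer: $-729$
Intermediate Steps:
$H = -71$ ($H = -3 - 68 = -71$)
$O = 11$ ($O = 3 + 8 = 11$)
$H O + 52 = \left(-71\right) 11 + 52 = -781 + 52 = -729$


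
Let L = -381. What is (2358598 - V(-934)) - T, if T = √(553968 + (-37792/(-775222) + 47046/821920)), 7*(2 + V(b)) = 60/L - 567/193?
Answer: 404681588069/171577 - √878528937345564126118213255/39823154140 ≈ 2.3579e+6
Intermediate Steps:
V(b) = -419023/171577 (V(b) = -2 + (60/(-381) - 567/193)/7 = -2 + (60*(-1/381) - 567*1/193)/7 = -2 + (-20/127 - 567/193)/7 = -2 + (⅐)*(-75869/24511) = -2 - 75869/171577 = -419023/171577)
T = √878528937345564126118213255/39823154140 (T = √(553968 + (-37792*(-1/775222) + 47046*(1/821920))) = √(553968 + (18896/387611 + 23523/410960)) = √(553968 + 16883273713/159292616560) = √(88243029093783793/159292616560) = √878528937345564126118213255/39823154140 ≈ 744.29)
(2358598 - V(-934)) - T = (2358598 - 1*(-419023/171577)) - √878528937345564126118213255/39823154140 = (2358598 + 419023/171577) - √878528937345564126118213255/39823154140 = 404681588069/171577 - √878528937345564126118213255/39823154140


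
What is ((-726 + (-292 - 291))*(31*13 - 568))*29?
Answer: 6263565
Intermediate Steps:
((-726 + (-292 - 291))*(31*13 - 568))*29 = ((-726 - 583)*(403 - 568))*29 = -1309*(-165)*29 = 215985*29 = 6263565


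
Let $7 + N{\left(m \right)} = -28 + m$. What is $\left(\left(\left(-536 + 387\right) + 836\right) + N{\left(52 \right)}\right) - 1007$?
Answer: $-303$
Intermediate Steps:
$N{\left(m \right)} = -35 + m$ ($N{\left(m \right)} = -7 + \left(-28 + m\right) = -35 + m$)
$\left(\left(\left(-536 + 387\right) + 836\right) + N{\left(52 \right)}\right) - 1007 = \left(\left(\left(-536 + 387\right) + 836\right) + \left(-35 + 52\right)\right) - 1007 = \left(\left(-149 + 836\right) + 17\right) - 1007 = \left(687 + 17\right) - 1007 = 704 - 1007 = -303$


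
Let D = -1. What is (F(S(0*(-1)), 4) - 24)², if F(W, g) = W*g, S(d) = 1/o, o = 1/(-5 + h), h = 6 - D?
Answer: 256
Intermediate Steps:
h = 7 (h = 6 - 1*(-1) = 6 + 1 = 7)
o = ½ (o = 1/(-5 + 7) = 1/2 = ½ ≈ 0.50000)
S(d) = 2 (S(d) = 1/(½) = 2)
(F(S(0*(-1)), 4) - 24)² = (2*4 - 24)² = (8 - 24)² = (-16)² = 256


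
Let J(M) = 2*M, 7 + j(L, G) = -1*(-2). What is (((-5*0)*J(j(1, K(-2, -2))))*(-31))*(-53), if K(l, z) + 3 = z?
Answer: 0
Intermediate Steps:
K(l, z) = -3 + z
j(L, G) = -5 (j(L, G) = -7 - 1*(-2) = -7 + 2 = -5)
(((-5*0)*J(j(1, K(-2, -2))))*(-31))*(-53) = (((-5*0)*(2*(-5)))*(-31))*(-53) = ((0*(-10))*(-31))*(-53) = (0*(-31))*(-53) = 0*(-53) = 0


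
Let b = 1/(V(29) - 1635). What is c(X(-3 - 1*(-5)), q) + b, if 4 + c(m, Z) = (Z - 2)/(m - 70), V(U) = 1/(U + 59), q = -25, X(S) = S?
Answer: -35256339/9783772 ≈ -3.6036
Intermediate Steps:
V(U) = 1/(59 + U)
c(m, Z) = -4 + (-2 + Z)/(-70 + m) (c(m, Z) = -4 + (Z - 2)/(m - 70) = -4 + (-2 + Z)/(-70 + m))
b = -88/143879 (b = 1/(1/(59 + 29) - 1635) = 1/(1/88 - 1635) = 1/(-143879/88) = -88/143879 ≈ -0.00061162)
c(X(-3 - 1*(-5)), q) + b = (278 - 25 - 4*(-3 - 1*(-5)))/(-70 + (-3 - 1*(-5))) - 88/143879 = (278 - 25 - 4*(-3 + 5))/(-70 + (-3 + 5)) - 88/143879 = (278 - 25 - 4*2)/(-70 + 2) - 88/143879 = (278 - 25 - 8)/(-68) - 88/143879 = -1/68*245 - 88/143879 = -245/68 - 88/143879 = -35256339/9783772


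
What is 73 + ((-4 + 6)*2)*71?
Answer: 357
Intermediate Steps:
73 + ((-4 + 6)*2)*71 = 73 + (2*2)*71 = 73 + 4*71 = 73 + 284 = 357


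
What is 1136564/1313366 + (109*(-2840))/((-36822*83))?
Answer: 970040506606/1003485829179 ≈ 0.96667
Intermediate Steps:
1136564/1313366 + (109*(-2840))/((-36822*83)) = 1136564*(1/1313366) - 309560/(-3056226) = 568282/656683 - 309560*(-1/3056226) = 568282/656683 + 154780/1528113 = 970040506606/1003485829179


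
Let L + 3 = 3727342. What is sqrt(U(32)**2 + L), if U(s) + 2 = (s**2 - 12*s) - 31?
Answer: 2*sqrt(1023947) ≈ 2023.8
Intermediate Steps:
L = 3727339 (L = -3 + 3727342 = 3727339)
U(s) = -33 + s**2 - 12*s (U(s) = -2 + ((s**2 - 12*s) - 31) = -2 + (-31 + s**2 - 12*s) = -33 + s**2 - 12*s)
sqrt(U(32)**2 + L) = sqrt((-33 + 32**2 - 12*32)**2 + 3727339) = sqrt((-33 + 1024 - 384)**2 + 3727339) = sqrt(607**2 + 3727339) = sqrt(368449 + 3727339) = sqrt(4095788) = 2*sqrt(1023947)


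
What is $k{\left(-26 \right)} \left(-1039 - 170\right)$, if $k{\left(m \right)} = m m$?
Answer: $-817284$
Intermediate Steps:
$k{\left(m \right)} = m^{2}$
$k{\left(-26 \right)} \left(-1039 - 170\right) = \left(-26\right)^{2} \left(-1039 - 170\right) = 676 \left(-1209\right) = -817284$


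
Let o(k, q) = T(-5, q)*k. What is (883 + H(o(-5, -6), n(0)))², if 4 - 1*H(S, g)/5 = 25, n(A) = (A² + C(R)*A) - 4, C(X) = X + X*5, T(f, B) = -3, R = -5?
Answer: 605284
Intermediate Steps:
C(X) = 6*X (C(X) = X + 5*X = 6*X)
o(k, q) = -3*k
n(A) = -4 + A² - 30*A (n(A) = (A² + (6*(-5))*A) - 4 = (A² - 30*A) - 4 = -4 + A² - 30*A)
H(S, g) = -105 (H(S, g) = 20 - 5*25 = 20 - 125 = -105)
(883 + H(o(-5, -6), n(0)))² = (883 - 105)² = 778² = 605284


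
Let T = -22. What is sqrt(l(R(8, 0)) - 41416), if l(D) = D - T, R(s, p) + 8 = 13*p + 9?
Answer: I*sqrt(41393) ≈ 203.45*I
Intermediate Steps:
R(s, p) = 1 + 13*p (R(s, p) = -8 + (13*p + 9) = -8 + (9 + 13*p) = 1 + 13*p)
l(D) = 22 + D (l(D) = D - 1*(-22) = D + 22 = 22 + D)
sqrt(l(R(8, 0)) - 41416) = sqrt((22 + (1 + 13*0)) - 41416) = sqrt((22 + (1 + 0)) - 41416) = sqrt((22 + 1) - 41416) = sqrt(23 - 41416) = sqrt(-41393) = I*sqrt(41393)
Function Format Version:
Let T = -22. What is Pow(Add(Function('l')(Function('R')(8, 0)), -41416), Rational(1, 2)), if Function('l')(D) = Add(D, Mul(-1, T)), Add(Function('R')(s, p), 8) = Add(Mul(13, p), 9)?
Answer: Mul(I, Pow(41393, Rational(1, 2))) ≈ Mul(203.45, I)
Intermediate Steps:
Function('R')(s, p) = Add(1, Mul(13, p)) (Function('R')(s, p) = Add(-8, Add(Mul(13, p), 9)) = Add(-8, Add(9, Mul(13, p))) = Add(1, Mul(13, p)))
Function('l')(D) = Add(22, D) (Function('l')(D) = Add(D, Mul(-1, -22)) = Add(D, 22) = Add(22, D))
Pow(Add(Function('l')(Function('R')(8, 0)), -41416), Rational(1, 2)) = Pow(Add(Add(22, Add(1, Mul(13, 0))), -41416), Rational(1, 2)) = Pow(Add(Add(22, Add(1, 0)), -41416), Rational(1, 2)) = Pow(Add(Add(22, 1), -41416), Rational(1, 2)) = Pow(Add(23, -41416), Rational(1, 2)) = Pow(-41393, Rational(1, 2)) = Mul(I, Pow(41393, Rational(1, 2)))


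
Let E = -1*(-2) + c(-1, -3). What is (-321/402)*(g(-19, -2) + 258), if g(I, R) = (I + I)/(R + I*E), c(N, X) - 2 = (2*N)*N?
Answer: -1603181/7772 ≈ -206.28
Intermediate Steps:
c(N, X) = 2 + 2*N² (c(N, X) = 2 + (2*N)*N = 2 + 2*N²)
E = 6 (E = -1*(-2) + (2 + 2*(-1)²) = 2 + (2 + 2*1) = 2 + (2 + 2) = 2 + 4 = 6)
g(I, R) = 2*I/(R + 6*I) (g(I, R) = (I + I)/(R + I*6) = (2*I)/(R + 6*I) = 2*I/(R + 6*I))
(-321/402)*(g(-19, -2) + 258) = (-321/402)*(2*(-19)/(-2 + 6*(-19)) + 258) = (-321*1/402)*(2*(-19)/(-2 - 114) + 258) = -107*(2*(-19)/(-116) + 258)/134 = -107*(2*(-19)*(-1/116) + 258)/134 = -107*(19/58 + 258)/134 = -107/134*14983/58 = -1603181/7772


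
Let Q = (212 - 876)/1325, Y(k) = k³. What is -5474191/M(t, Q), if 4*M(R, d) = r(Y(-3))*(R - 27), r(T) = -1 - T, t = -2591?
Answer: 5474191/17017 ≈ 321.69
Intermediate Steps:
Q = -664/1325 (Q = -664*1/1325 = -664/1325 ≈ -0.50113)
M(R, d) = -351/2 + 13*R/2 (M(R, d) = ((-1 - 1*(-3)³)*(R - 27))/4 = ((-1 - 1*(-27))*(-27 + R))/4 = ((-1 + 27)*(-27 + R))/4 = (26*(-27 + R))/4 = (-702 + 26*R)/4 = -351/2 + 13*R/2)
-5474191/M(t, Q) = -5474191/(-351/2 + (13/2)*(-2591)) = -5474191/(-351/2 - 33683/2) = -5474191/(-17017) = -5474191*(-1/17017) = 5474191/17017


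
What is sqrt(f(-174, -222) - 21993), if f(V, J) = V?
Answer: 3*I*sqrt(2463) ≈ 148.89*I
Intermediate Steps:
sqrt(f(-174, -222) - 21993) = sqrt(-174 - 21993) = sqrt(-22167) = 3*I*sqrt(2463)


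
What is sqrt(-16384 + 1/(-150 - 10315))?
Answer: I*sqrt(1794313840865)/10465 ≈ 128.0*I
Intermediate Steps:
sqrt(-16384 + 1/(-150 - 10315)) = sqrt(-16384 + 1/(-10465)) = sqrt(-16384 - 1/10465) = sqrt(-171458561/10465) = I*sqrt(1794313840865)/10465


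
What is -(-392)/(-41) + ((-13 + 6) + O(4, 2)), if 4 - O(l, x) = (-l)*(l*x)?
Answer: 797/41 ≈ 19.439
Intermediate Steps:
O(l, x) = 4 + x*l**2 (O(l, x) = 4 - (-l)*l*x = 4 - (-1)*x*l**2 = 4 + x*l**2)
-(-392)/(-41) + ((-13 + 6) + O(4, 2)) = -(-392)/(-41) + ((-13 + 6) + (4 + 2*4**2)) = -(-392)*(-1)/41 + (-7 + (4 + 2*16)) = -8*49/41 + (-7 + (4 + 32)) = -392/41 + (-7 + 36) = -392/41 + 29 = 797/41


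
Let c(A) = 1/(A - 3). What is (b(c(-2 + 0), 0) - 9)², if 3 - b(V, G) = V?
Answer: 841/25 ≈ 33.640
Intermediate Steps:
c(A) = 1/(-3 + A)
b(V, G) = 3 - V
(b(c(-2 + 0), 0) - 9)² = ((3 - 1/(-3 + (-2 + 0))) - 9)² = ((3 - 1/(-3 - 2)) - 9)² = ((3 - 1/(-5)) - 9)² = ((3 - 1*(-⅕)) - 9)² = ((3 + ⅕) - 9)² = (16/5 - 9)² = (-29/5)² = 841/25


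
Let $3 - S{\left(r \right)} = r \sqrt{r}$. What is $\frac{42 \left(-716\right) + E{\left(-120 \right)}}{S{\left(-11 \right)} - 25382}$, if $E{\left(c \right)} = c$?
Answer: $\frac{63853564}{53674581} + \frac{27676 i \sqrt{11}}{53674581} \approx 1.1896 + 0.0017101 i$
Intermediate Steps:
$S{\left(r \right)} = 3 - r^{\frac{3}{2}}$ ($S{\left(r \right)} = 3 - r \sqrt{r} = 3 - r^{\frac{3}{2}}$)
$\frac{42 \left(-716\right) + E{\left(-120 \right)}}{S{\left(-11 \right)} - 25382} = \frac{42 \left(-716\right) - 120}{\left(3 - \left(-11\right)^{\frac{3}{2}}\right) - 25382} = \frac{-30072 - 120}{\left(3 - - 11 i \sqrt{11}\right) - 25382} = - \frac{30192}{\left(3 + 11 i \sqrt{11}\right) - 25382} = - \frac{30192}{-25379 + 11 i \sqrt{11}}$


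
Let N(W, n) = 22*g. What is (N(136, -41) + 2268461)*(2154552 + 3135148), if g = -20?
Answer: 11997150683700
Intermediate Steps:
N(W, n) = -440 (N(W, n) = 22*(-20) = -440)
(N(136, -41) + 2268461)*(2154552 + 3135148) = (-440 + 2268461)*(2154552 + 3135148) = 2268021*5289700 = 11997150683700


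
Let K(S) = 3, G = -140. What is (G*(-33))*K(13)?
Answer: 13860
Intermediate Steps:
(G*(-33))*K(13) = -140*(-33)*3 = 4620*3 = 13860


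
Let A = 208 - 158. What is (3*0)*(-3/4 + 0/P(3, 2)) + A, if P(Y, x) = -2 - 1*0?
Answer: 50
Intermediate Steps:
P(Y, x) = -2 (P(Y, x) = -2 + 0 = -2)
A = 50
(3*0)*(-3/4 + 0/P(3, 2)) + A = (3*0)*(-3/4 + 0/(-2)) + 50 = 0*(-3*1/4 + 0*(-1/2)) + 50 = 0*(-3/4 + 0) + 50 = 0*(-3/4) + 50 = 0 + 50 = 50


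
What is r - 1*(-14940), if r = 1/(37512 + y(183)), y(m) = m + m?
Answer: 565897321/37878 ≈ 14940.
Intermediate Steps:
y(m) = 2*m
r = 1/37878 (r = 1/(37512 + 2*183) = 1/(37512 + 366) = 1/37878 ≈ 2.6401e-5)
r - 1*(-14940) = 1/37878 - 1*(-14940) = 1/37878 + 14940 = 565897321/37878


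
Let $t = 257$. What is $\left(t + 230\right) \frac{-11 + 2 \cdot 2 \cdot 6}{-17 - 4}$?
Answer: $- \frac{6331}{21} \approx -301.48$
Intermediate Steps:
$\left(t + 230\right) \frac{-11 + 2 \cdot 2 \cdot 6}{-17 - 4} = \left(257 + 230\right) \frac{-11 + 2 \cdot 2 \cdot 6}{-17 - 4} = 487 \frac{-11 + 4 \cdot 6}{-21} = 487 \left(-11 + 24\right) \left(- \frac{1}{21}\right) = 487 \cdot 13 \left(- \frac{1}{21}\right) = 487 \left(- \frac{13}{21}\right) = - \frac{6331}{21}$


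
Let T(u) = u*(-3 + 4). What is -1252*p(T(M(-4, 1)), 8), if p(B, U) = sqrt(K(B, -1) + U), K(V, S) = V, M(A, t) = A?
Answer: -2504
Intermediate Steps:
T(u) = u (T(u) = u*1 = u)
p(B, U) = sqrt(B + U)
-1252*p(T(M(-4, 1)), 8) = -1252*sqrt(-4 + 8) = -1252*sqrt(4) = -1252*2 = -2504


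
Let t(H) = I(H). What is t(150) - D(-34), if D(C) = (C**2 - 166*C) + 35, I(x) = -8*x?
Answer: -8035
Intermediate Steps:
D(C) = 35 + C**2 - 166*C
t(H) = -8*H
t(150) - D(-34) = -8*150 - (35 + (-34)**2 - 166*(-34)) = -1200 - (35 + 1156 + 5644) = -1200 - 1*6835 = -1200 - 6835 = -8035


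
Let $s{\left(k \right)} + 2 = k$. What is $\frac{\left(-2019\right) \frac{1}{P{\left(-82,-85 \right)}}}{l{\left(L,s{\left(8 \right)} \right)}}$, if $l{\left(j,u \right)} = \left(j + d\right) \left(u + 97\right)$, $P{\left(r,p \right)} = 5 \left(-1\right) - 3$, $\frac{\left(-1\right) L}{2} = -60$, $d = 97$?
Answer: $\frac{2019}{178808} \approx 0.011291$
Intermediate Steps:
$L = 120$ ($L = \left(-2\right) \left(-60\right) = 120$)
$P{\left(r,p \right)} = -8$ ($P{\left(r,p \right)} = -5 - 3 = -8$)
$s{\left(k \right)} = -2 + k$
$l{\left(j,u \right)} = \left(97 + j\right) \left(97 + u\right)$ ($l{\left(j,u \right)} = \left(j + 97\right) \left(u + 97\right) = \left(97 + j\right) \left(97 + u\right)$)
$\frac{\left(-2019\right) \frac{1}{P{\left(-82,-85 \right)}}}{l{\left(L,s{\left(8 \right)} \right)}} = \frac{\left(-2019\right) \frac{1}{-8}}{9409 + 97 \cdot 120 + 97 \left(-2 + 8\right) + 120 \left(-2 + 8\right)} = \frac{\left(-2019\right) \left(- \frac{1}{8}\right)}{9409 + 11640 + 97 \cdot 6 + 120 \cdot 6} = \frac{2019}{8 \left(9409 + 11640 + 582 + 720\right)} = \frac{2019}{8 \cdot 22351} = \frac{2019}{8} \cdot \frac{1}{22351} = \frac{2019}{178808}$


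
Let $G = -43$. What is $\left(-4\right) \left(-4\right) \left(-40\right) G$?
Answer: $27520$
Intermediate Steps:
$\left(-4\right) \left(-4\right) \left(-40\right) G = \left(-4\right) \left(-4\right) \left(-40\right) \left(-43\right) = 16 \left(-40\right) \left(-43\right) = \left(-640\right) \left(-43\right) = 27520$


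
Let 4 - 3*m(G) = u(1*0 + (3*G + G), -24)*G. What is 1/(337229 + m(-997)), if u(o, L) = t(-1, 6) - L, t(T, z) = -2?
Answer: 3/1033625 ≈ 2.9024e-6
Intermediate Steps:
u(o, L) = -2 - L
m(G) = 4/3 - 22*G/3 (m(G) = 4/3 - (-2 - 1*(-24))*G/3 = 4/3 - (-2 + 24)*G/3 = 4/3 - 22*G/3)
1/(337229 + m(-997)) = 1/(337229 + (4/3 - 22/3*(-997))) = 1/(337229 + (4/3 + 21934/3)) = 1/(337229 + 21938/3) = 1/(1033625/3) = 3/1033625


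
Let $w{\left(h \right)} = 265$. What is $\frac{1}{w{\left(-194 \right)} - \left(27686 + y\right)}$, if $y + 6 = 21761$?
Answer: $- \frac{1}{49176} \approx -2.0335 \cdot 10^{-5}$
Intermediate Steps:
$y = 21755$ ($y = -6 + 21761 = 21755$)
$\frac{1}{w{\left(-194 \right)} - \left(27686 + y\right)} = \frac{1}{265 - 49441} = \frac{1}{-49176} = - \frac{1}{49176}$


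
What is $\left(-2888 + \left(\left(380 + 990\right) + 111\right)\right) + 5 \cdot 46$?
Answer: $-1177$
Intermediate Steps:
$\left(-2888 + \left(\left(380 + 990\right) + 111\right)\right) + 5 \cdot 46 = \left(-2888 + \left(1370 + 111\right)\right) + 230 = \left(-2888 + 1481\right) + 230 = -1407 + 230 = -1177$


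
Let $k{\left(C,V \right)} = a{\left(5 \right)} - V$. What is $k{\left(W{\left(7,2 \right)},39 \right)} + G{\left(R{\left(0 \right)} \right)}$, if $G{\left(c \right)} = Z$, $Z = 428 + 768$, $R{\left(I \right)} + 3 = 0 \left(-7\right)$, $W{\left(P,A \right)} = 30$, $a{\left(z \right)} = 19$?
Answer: $1176$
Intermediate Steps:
$R{\left(I \right)} = -3$ ($R{\left(I \right)} = -3 + 0 \left(-7\right) = -3 + 0 = -3$)
$k{\left(C,V \right)} = 19 - V$
$Z = 1196$
$G{\left(c \right)} = 1196$
$k{\left(W{\left(7,2 \right)},39 \right)} + G{\left(R{\left(0 \right)} \right)} = \left(19 - 39\right) + 1196 = -20 + 1196 = 1176$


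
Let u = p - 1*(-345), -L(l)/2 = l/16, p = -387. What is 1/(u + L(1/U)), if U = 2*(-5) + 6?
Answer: -32/1343 ≈ -0.023827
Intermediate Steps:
U = -4 (U = -10 + 6 = -4)
L(l) = -l/8 (L(l) = -2*l/16 = -l/8)
u = -42 (u = -387 - 1*(-345) = -387 + 345 = -42)
1/(u + L(1/U)) = 1/(-42 - ⅛/(-4)) = 1/(-42 - ⅛*(-¼)) = 1/(-42 + 1/32) = 1/(-1343/32) = -32/1343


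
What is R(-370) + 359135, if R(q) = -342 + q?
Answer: 358423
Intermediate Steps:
R(-370) + 359135 = (-342 - 370) + 359135 = -712 + 359135 = 358423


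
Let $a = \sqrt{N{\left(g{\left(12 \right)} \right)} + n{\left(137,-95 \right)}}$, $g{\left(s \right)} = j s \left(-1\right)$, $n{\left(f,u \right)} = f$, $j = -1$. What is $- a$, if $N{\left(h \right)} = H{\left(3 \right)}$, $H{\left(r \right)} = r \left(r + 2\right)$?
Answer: $- 2 \sqrt{38} \approx -12.329$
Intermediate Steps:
$g{\left(s \right)} = s$ ($g{\left(s \right)} = - s \left(-1\right) = s$)
$H{\left(r \right)} = r \left(2 + r\right)$
$N{\left(h \right)} = 15$ ($N{\left(h \right)} = 3 \left(2 + 3\right) = 3 \cdot 5 = 15$)
$a = 2 \sqrt{38}$ ($a = \sqrt{15 + 137} = \sqrt{152} = 2 \sqrt{38} \approx 12.329$)
$- a = - 2 \sqrt{38}$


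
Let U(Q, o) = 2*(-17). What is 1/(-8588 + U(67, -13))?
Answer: -1/8622 ≈ -0.00011598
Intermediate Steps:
U(Q, o) = -34
1/(-8588 + U(67, -13)) = 1/(-8588 - 34) = 1/(-8622) = -1/8622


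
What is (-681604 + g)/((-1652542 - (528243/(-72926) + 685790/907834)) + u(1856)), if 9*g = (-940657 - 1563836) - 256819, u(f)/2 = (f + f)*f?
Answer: -294470173966744216/3612713686790113305 ≈ -0.081509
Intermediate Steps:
u(f) = 4*f² (u(f) = 2*((f + f)*f) = 2*((2*f)*f) = 2*(2*f²) = 4*f²)
g = -2761312/9 (g = ((-940657 - 1563836) - 256819)/9 = (-2504493 - 256819)/9 = (⅑)*(-2761312) = -2761312/9 ≈ -3.0681e+5)
(-681604 + g)/((-1652542 - (528243/(-72926) + 685790/907834)) + u(1856)) = (-681604 - 2761312/9)/((-1652542 - (528243/(-72926) + 685790/907834)) + 4*1856²) = -8895748/(9*((-1652542 - (528243*(-1/72926) + 685790*(1/907834))) + 4*3444736)) = -8895748/(9*((-1652542 - (-528243/72926 + 342895/453917)) + 13778944)) = -8895748/(9*((-1652542 - 1*(-214772517061/33102351142)) + 13778944)) = -8895748/(9*((-1652542 + 214772517061/33102351142) + 13778944)) = -8895748/(9*(-54702810788385903/33102351142 + 13778944)) = -8895748/(9*401412631865568145/33102351142) = -8895748/9*33102351142/401412631865568145 = -294470173966744216/3612713686790113305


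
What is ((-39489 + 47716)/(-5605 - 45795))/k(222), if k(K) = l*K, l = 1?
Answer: -8227/11410800 ≈ -0.00072098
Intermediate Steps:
k(K) = K (k(K) = 1*K = K)
((-39489 + 47716)/(-5605 - 45795))/k(222) = ((-39489 + 47716)/(-5605 - 45795))/222 = (8227/(-51400))*(1/222) = (8227*(-1/51400))*(1/222) = -8227/51400*1/222 = -8227/11410800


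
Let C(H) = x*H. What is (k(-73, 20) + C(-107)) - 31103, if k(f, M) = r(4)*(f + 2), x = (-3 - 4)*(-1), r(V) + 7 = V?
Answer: -31639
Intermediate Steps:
r(V) = -7 + V
x = 7 (x = -7*(-1) = 7)
k(f, M) = -6 - 3*f (k(f, M) = (-7 + 4)*(f + 2) = -3*(2 + f) = -6 - 3*f)
C(H) = 7*H
(k(-73, 20) + C(-107)) - 31103 = ((-6 - 3*(-73)) + 7*(-107)) - 31103 = ((-6 + 219) - 749) - 31103 = (213 - 749) - 31103 = -536 - 31103 = -31639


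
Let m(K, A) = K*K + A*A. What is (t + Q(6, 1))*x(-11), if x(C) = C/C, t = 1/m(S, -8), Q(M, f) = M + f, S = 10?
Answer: 1149/164 ≈ 7.0061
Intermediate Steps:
m(K, A) = A² + K² (m(K, A) = K² + A² = A² + K²)
t = 1/164 (t = 1/((-8)² + 10²) = 1/(64 + 100) = 1/164 ≈ 0.0060976)
x(C) = 1
(t + Q(6, 1))*x(-11) = (1/164 + (6 + 1))*1 = (1/164 + 7)*1 = (1149/164)*1 = 1149/164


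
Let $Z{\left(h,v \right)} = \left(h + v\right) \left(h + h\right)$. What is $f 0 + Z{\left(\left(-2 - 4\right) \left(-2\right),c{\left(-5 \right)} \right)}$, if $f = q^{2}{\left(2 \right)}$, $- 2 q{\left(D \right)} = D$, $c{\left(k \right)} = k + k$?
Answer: $48$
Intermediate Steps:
$c{\left(k \right)} = 2 k$
$Z{\left(h,v \right)} = 2 h \left(h + v\right)$ ($Z{\left(h,v \right)} = \left(h + v\right) 2 h = 2 h \left(h + v\right)$)
$q{\left(D \right)} = - \frac{D}{2}$
$f = 1$ ($f = \left(\left(- \frac{1}{2}\right) 2\right)^{2} = \left(-1\right)^{2} = 1$)
$f 0 + Z{\left(\left(-2 - 4\right) \left(-2\right),c{\left(-5 \right)} \right)} = 1 \cdot 0 + 2 \left(-2 - 4\right) \left(-2\right) \left(\left(-2 - 4\right) \left(-2\right) + 2 \left(-5\right)\right) = 0 + 2 \left(\left(-6\right) \left(-2\right)\right) \left(\left(-6\right) \left(-2\right) - 10\right) = 0 + 2 \cdot 12 \left(12 - 10\right) = 0 + 2 \cdot 12 \cdot 2 = 0 + 48 = 48$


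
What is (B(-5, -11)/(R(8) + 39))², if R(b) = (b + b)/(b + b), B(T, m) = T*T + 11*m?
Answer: 144/25 ≈ 5.7600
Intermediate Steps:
B(T, m) = T² + 11*m
R(b) = 1 (R(b) = (2*b)/((2*b)) = (2*b)*(1/(2*b)) = 1)
(B(-5, -11)/(R(8) + 39))² = (((-5)² + 11*(-11))/(1 + 39))² = ((25 - 121)/40)² = (-96*1/40)² = (-12/5)² = 144/25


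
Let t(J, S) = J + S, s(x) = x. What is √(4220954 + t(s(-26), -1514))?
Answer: √4219414 ≈ 2054.1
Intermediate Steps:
√(4220954 + t(s(-26), -1514)) = √(4220954 + (-26 - 1514)) = √(4220954 - 1540) = √4219414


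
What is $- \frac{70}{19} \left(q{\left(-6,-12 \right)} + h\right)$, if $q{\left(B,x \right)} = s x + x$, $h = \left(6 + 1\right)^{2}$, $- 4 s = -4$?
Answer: $- \frac{1750}{19} \approx -92.105$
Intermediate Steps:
$s = 1$ ($s = \left(- \frac{1}{4}\right) \left(-4\right) = 1$)
$h = 49$ ($h = 7^{2} = 49$)
$q{\left(B,x \right)} = 2 x$ ($q{\left(B,x \right)} = 1 x + x = x + x = 2 x$)
$- \frac{70}{19} \left(q{\left(-6,-12 \right)} + h\right) = - \frac{70}{19} \left(2 \left(-12\right) + 49\right) = \left(-70\right) \frac{1}{19} \left(-24 + 49\right) = \left(- \frac{70}{19}\right) 25 = - \frac{1750}{19}$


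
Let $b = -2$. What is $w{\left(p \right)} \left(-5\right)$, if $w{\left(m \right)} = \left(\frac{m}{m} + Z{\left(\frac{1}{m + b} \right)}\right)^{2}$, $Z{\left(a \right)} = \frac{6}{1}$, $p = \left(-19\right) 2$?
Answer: $-245$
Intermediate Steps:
$p = -38$
$Z{\left(a \right)} = 6$ ($Z{\left(a \right)} = 6 \cdot 1 = 6$)
$w{\left(m \right)} = 49$ ($w{\left(m \right)} = \left(\frac{m}{m} + 6\right)^{2} = \left(1 + 6\right)^{2} = 7^{2} = 49$)
$w{\left(p \right)} \left(-5\right) = 49 \left(-5\right) = -245$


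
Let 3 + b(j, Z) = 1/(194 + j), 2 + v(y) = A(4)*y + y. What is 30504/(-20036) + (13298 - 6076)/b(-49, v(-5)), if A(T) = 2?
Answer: -2624342197/1086953 ≈ -2414.4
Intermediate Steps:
v(y) = -2 + 3*y (v(y) = -2 + (2*y + y) = -2 + 3*y)
b(j, Z) = -3 + 1/(194 + j)
30504/(-20036) + (13298 - 6076)/b(-49, v(-5)) = 30504/(-20036) + (13298 - 6076)/(((-581 - 3*(-49))/(194 - 49))) = 30504*(-1/20036) + 7222/(((-581 + 147)/145)) = -7626/5009 + 7222/(((1/145)*(-434))) = -7626/5009 + 7222/(-434/145) = -7626/5009 + 7222*(-145/434) = -7626/5009 - 523595/217 = -2624342197/1086953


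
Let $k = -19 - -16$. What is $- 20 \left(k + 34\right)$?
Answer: $-620$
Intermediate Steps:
$k = -3$ ($k = -19 + 16 = -3$)
$- 20 \left(k + 34\right) = - 20 \left(-3 + 34\right) = \left(-20\right) 31 = -620$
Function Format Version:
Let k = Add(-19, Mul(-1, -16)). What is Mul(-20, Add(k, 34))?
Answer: -620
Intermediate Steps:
k = -3 (k = Add(-19, 16) = -3)
Mul(-20, Add(k, 34)) = Mul(-20, Add(-3, 34)) = Mul(-20, 31) = -620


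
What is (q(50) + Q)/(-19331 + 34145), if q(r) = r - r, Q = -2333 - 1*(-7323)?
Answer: 2495/7407 ≈ 0.33684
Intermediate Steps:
Q = 4990 (Q = -2333 + 7323 = 4990)
q(r) = 0
(q(50) + Q)/(-19331 + 34145) = (0 + 4990)/(-19331 + 34145) = 4990/14814 = 4990*(1/14814) = 2495/7407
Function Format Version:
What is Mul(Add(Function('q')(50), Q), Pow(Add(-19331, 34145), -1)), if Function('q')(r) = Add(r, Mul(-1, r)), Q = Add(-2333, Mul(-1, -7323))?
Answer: Rational(2495, 7407) ≈ 0.33684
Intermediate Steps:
Q = 4990 (Q = Add(-2333, 7323) = 4990)
Function('q')(r) = 0
Mul(Add(Function('q')(50), Q), Pow(Add(-19331, 34145), -1)) = Mul(Add(0, 4990), Pow(Add(-19331, 34145), -1)) = Mul(4990, Pow(14814, -1)) = Mul(4990, Rational(1, 14814)) = Rational(2495, 7407)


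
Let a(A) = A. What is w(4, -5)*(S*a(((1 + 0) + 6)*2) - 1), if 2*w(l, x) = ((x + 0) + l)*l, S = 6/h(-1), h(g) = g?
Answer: 170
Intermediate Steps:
S = -6 (S = 6/(-1) = 6*(-1) = -6)
w(l, x) = l*(l + x)/2 (w(l, x) = (((x + 0) + l)*l)/2 = ((x + l)*l)/2 = ((l + x)*l)/2 = (l*(l + x))/2 = l*(l + x)/2)
w(4, -5)*(S*a(((1 + 0) + 6)*2) - 1) = ((½)*4*(4 - 5))*(-6*((1 + 0) + 6)*2 - 1) = ((½)*4*(-1))*(-6*(1 + 6)*2 - 1) = -2*(-42*2 - 1) = -2*(-6*14 - 1) = -2*(-84 - 1) = -2*(-85) = 170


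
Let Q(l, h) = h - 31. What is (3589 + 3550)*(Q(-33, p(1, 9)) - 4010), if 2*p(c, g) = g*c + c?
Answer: -28813004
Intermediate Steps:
p(c, g) = c/2 + c*g/2 (p(c, g) = (g*c + c)/2 = (c*g + c)/2 = (c + c*g)/2 = c/2 + c*g/2)
Q(l, h) = -31 + h
(3589 + 3550)*(Q(-33, p(1, 9)) - 4010) = (3589 + 3550)*((-31 + (½)*1*(1 + 9)) - 4010) = 7139*((-31 + (½)*1*10) - 4010) = 7139*((-31 + 5) - 4010) = 7139*(-26 - 4010) = 7139*(-4036) = -28813004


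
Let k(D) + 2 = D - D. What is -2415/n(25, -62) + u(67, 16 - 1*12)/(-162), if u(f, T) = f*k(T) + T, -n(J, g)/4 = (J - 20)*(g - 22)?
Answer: -823/1296 ≈ -0.63503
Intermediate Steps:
k(D) = -2 (k(D) = -2 + (D - D) = -2 + 0 = -2)
n(J, g) = -4*(-22 + g)*(-20 + J) (n(J, g) = -4*(J - 20)*(g - 22) = -4*(-20 + J)*(-22 + g) = -4*(-22 + g)*(-20 + J))
u(f, T) = T - 2*f (u(f, T) = f*(-2) + T = -2*f + T = T - 2*f)
-2415/n(25, -62) + u(67, 16 - 1*12)/(-162) = -2415/(-1760 + 80*(-62) + 88*25 - 4*25*(-62)) + ((16 - 1*12) - 2*67)/(-162) = -2415/(-1760 - 4960 + 2200 + 6200) + ((16 - 12) - 134)*(-1/162) = -2415/1680 + (4 - 134)*(-1/162) = -2415*1/1680 - 130*(-1/162) = -23/16 + 65/81 = -823/1296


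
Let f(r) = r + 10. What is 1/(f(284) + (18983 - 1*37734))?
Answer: -1/18457 ≈ -5.4180e-5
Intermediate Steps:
f(r) = 10 + r
1/(f(284) + (18983 - 1*37734)) = 1/((10 + 284) + (18983 - 1*37734)) = 1/(294 + (18983 - 37734)) = 1/(294 - 18751) = 1/(-18457) = -1/18457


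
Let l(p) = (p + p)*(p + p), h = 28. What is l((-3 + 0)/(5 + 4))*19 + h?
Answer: 328/9 ≈ 36.444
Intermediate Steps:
l(p) = 4*p**2 (l(p) = (2*p)*(2*p) = 4*p**2)
l((-3 + 0)/(5 + 4))*19 + h = (4*((-3 + 0)/(5 + 4))**2)*19 + 28 = (4*(-3/9)**2)*19 + 28 = (4*(-3*1/9)**2)*19 + 28 = (4*(-1/3)**2)*19 + 28 = (4*(1/9))*19 + 28 = (4/9)*19 + 28 = 76/9 + 28 = 328/9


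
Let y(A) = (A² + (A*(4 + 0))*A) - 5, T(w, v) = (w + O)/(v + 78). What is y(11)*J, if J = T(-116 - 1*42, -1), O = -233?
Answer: -234600/77 ≈ -3046.8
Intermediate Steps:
T(w, v) = (-233 + w)/(78 + v) (T(w, v) = (w - 233)/(v + 78) = (-233 + w)/(78 + v))
J = -391/77 (J = (-233 + (-116 - 1*42))/(78 - 1) = (-233 + (-116 - 42))/77 = (-233 - 158)/77 = (1/77)*(-391) = -391/77 ≈ -5.0779)
y(A) = -5 + 5*A² (y(A) = (A² + (A*4)*A) - 5 = (A² + (4*A)*A) - 5 = (A² + 4*A²) - 5 = 5*A² - 5 = -5 + 5*A²)
y(11)*J = (-5 + 5*11²)*(-391/77) = (-5 + 5*121)*(-391/77) = (-5 + 605)*(-391/77) = 600*(-391/77) = -234600/77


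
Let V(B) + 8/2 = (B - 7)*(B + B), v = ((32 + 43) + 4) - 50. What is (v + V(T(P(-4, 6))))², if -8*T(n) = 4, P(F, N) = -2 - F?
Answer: 4225/4 ≈ 1056.3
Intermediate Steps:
T(n) = -½ (T(n) = -⅛*4 = -½)
v = 29 (v = (75 + 4) - 50 = 79 - 50 = 29)
V(B) = -4 + 2*B*(-7 + B) (V(B) = -4 + (B - 7)*(B + B) = -4 + (-7 + B)*(2*B) = -4 + 2*B*(-7 + B))
(v + V(T(P(-4, 6))))² = (29 + (-4 - 14*(-½) + 2*(-½)²))² = (29 + (-4 + 7 + 2*(¼)))² = (29 + (-4 + 7 + ½))² = (29 + 7/2)² = (65/2)² = 4225/4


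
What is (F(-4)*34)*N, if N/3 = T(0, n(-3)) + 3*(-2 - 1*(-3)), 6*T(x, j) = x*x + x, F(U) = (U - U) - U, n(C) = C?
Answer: 1224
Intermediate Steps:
F(U) = -U (F(U) = 0 - U = -U)
T(x, j) = x/6 + x²/6 (T(x, j) = (x*x + x)/6 = (x² + x)/6 = (x + x²)/6 = x/6 + x²/6)
N = 9 (N = 3*((⅙)*0*(1 + 0) + 3*(-2 - 1*(-3))) = 3*((⅙)*0*1 + 3*(-2 + 3)) = 3*(0 + 3*1) = 3*(0 + 3) = 3*3 = 9)
(F(-4)*34)*N = (-1*(-4)*34)*9 = (4*34)*9 = 136*9 = 1224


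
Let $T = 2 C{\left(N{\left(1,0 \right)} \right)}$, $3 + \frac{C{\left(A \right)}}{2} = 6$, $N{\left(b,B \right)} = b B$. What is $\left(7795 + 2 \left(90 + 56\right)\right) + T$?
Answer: $8099$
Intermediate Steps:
$N{\left(b,B \right)} = B b$
$C{\left(A \right)} = 6$ ($C{\left(A \right)} = -6 + 2 \cdot 6 = -6 + 12 = 6$)
$T = 12$ ($T = 2 \cdot 6 = 12$)
$\left(7795 + 2 \left(90 + 56\right)\right) + T = \left(7795 + 2 \left(90 + 56\right)\right) + 12 = \left(7795 + 2 \cdot 146\right) + 12 = \left(7795 + 292\right) + 12 = 8087 + 12 = 8099$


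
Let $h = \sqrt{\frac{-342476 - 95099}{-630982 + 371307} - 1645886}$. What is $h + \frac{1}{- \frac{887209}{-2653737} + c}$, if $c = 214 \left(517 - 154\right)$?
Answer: $\frac{2653737}{206148484843} + \frac{43 i \sqrt{96037900777}}{10387} \approx 1.2873 \cdot 10^{-5} + 1282.9 i$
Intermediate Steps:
$c = 77682$ ($c = 214 \cdot 363 = 77682$)
$h = \frac{43 i \sqrt{96037900777}}{10387}$ ($h = \sqrt{- \frac{437575}{-259675} - 1645886} = \sqrt{\left(-437575\right) \left(- \frac{1}{259675}\right) - 1645886} = \sqrt{\frac{17503}{10387} - 1645886} = \sqrt{- \frac{17095800379}{10387}} = \frac{43 i \sqrt{96037900777}}{10387} \approx 1282.9 i$)
$h + \frac{1}{- \frac{887209}{-2653737} + c} = \frac{43 i \sqrt{96037900777}}{10387} + \frac{1}{- \frac{887209}{-2653737} + 77682} = \frac{43 i \sqrt{96037900777}}{10387} + \frac{1}{\left(-887209\right) \left(- \frac{1}{2653737}\right) + 77682} = \frac{43 i \sqrt{96037900777}}{10387} + \frac{1}{\frac{887209}{2653737} + 77682} = \frac{43 i \sqrt{96037900777}}{10387} + \frac{1}{\frac{206148484843}{2653737}} = \frac{43 i \sqrt{96037900777}}{10387} + \frac{2653737}{206148484843} = \frac{2653737}{206148484843} + \frac{43 i \sqrt{96037900777}}{10387}$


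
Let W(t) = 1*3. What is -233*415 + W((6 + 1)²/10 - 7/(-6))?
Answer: -96692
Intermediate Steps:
W(t) = 3
-233*415 + W((6 + 1)²/10 - 7/(-6)) = -233*415 + 3 = -96695 + 3 = -96692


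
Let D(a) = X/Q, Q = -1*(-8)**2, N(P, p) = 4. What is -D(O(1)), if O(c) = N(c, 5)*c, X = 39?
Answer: 39/64 ≈ 0.60938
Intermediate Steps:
Q = -64 (Q = -1*64 = -64)
O(c) = 4*c
D(a) = -39/64 (D(a) = 39/(-64) = 39*(-1/64) = -39/64)
-D(O(1)) = -1*(-39/64) = 39/64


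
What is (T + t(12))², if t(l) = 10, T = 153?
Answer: 26569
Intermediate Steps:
(T + t(12))² = (153 + 10)² = 163² = 26569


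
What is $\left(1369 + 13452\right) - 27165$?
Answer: $-12344$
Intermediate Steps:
$\left(1369 + 13452\right) - 27165 = 14821 - 27165 = -12344$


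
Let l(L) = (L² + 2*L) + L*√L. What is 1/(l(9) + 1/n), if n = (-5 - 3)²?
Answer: 64/8065 ≈ 0.0079355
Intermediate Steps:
n = 64 (n = (-8)² = 64)
l(L) = L² + L^(3/2) + 2*L (l(L) = (L² + 2*L) + L^(3/2) = L² + L^(3/2) + 2*L)
1/(l(9) + 1/n) = 1/((9² + 9^(3/2) + 2*9) + 1/64) = 1/((81 + 27 + 18) + 1/64) = 1/(126 + 1/64) = 1/(8065/64) = 64/8065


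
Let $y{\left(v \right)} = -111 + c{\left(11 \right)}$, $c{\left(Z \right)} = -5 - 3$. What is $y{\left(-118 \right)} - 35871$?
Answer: $-35990$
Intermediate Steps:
$c{\left(Z \right)} = -8$ ($c{\left(Z \right)} = -5 - 3 = -8$)
$y{\left(v \right)} = -119$ ($y{\left(v \right)} = -111 - 8 = -119$)
$y{\left(-118 \right)} - 35871 = -119 - 35871 = -35990$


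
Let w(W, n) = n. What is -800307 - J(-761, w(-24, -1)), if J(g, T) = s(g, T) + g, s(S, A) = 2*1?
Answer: -799548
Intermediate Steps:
s(S, A) = 2
J(g, T) = 2 + g
-800307 - J(-761, w(-24, -1)) = -800307 - (2 - 761) = -800307 - 1*(-759) = -800307 + 759 = -799548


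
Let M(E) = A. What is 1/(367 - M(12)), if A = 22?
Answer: 1/345 ≈ 0.0028986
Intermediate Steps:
M(E) = 22
1/(367 - M(12)) = 1/(367 - 1*22) = 1/(367 - 22) = 1/345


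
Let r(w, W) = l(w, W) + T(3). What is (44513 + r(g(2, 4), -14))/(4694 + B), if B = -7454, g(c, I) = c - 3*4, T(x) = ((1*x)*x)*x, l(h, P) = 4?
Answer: -1856/115 ≈ -16.139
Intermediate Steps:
T(x) = x³ (T(x) = (x*x)*x = x²*x = x³)
g(c, I) = -12 + c (g(c, I) = c - 12 = -12 + c)
r(w, W) = 31 (r(w, W) = 4 + 3³ = 4 + 27 = 31)
(44513 + r(g(2, 4), -14))/(4694 + B) = (44513 + 31)/(4694 - 7454) = 44544/(-2760) = 44544*(-1/2760) = -1856/115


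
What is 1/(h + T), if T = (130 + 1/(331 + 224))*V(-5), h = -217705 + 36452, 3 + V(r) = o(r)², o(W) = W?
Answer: -555/99008093 ≈ -5.6056e-6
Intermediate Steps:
V(r) = -3 + r²
h = -181253
T = 1587322/555 (T = (130 + 1/(331 + 224))*(-3 + (-5)²) = (130 + 1/555)*(-3 + 25) = (130 + 1/555)*22 = (72151/555)*22 = 1587322/555 ≈ 2860.0)
1/(h + T) = 1/(-181253 + 1587322/555) = 1/(-99008093/555) = -555/99008093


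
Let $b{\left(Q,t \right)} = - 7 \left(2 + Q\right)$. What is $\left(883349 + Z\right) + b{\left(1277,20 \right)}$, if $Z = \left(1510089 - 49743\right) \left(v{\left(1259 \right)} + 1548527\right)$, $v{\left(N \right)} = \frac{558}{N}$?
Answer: $\frac{2847085895558210}{1259} \approx 2.2614 \cdot 10^{12}$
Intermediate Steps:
$b{\left(Q,t \right)} = -14 - 7 Q$
$Z = \frac{2847084794693646}{1259}$ ($Z = \left(1510089 - 49743\right) \left(\frac{558}{1259} + 1548527\right) = 1460346 \left(558 \cdot \frac{1}{1259} + 1548527\right) = 1460346 \left(\frac{558}{1259} + 1548527\right) = 1460346 \cdot \frac{1949596051}{1259} = \frac{2847084794693646}{1259} \approx 2.2614 \cdot 10^{12}$)
$\left(883349 + Z\right) + b{\left(1277,20 \right)} = \left(883349 + \frac{2847084794693646}{1259}\right) - 8953 = \frac{2847085906830037}{1259} - 8953 = \frac{2847085895558210}{1259}$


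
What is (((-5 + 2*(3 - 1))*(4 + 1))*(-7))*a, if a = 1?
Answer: 35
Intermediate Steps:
(((-5 + 2*(3 - 1))*(4 + 1))*(-7))*a = (((-5 + 2*(3 - 1))*(4 + 1))*(-7))*1 = (((-5 + 2*2)*5)*(-7))*1 = (((-5 + 4)*5)*(-7))*1 = (-1*5*(-7))*1 = -5*(-7)*1 = 35*1 = 35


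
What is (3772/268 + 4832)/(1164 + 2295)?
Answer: 108229/77251 ≈ 1.4010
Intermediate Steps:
(3772/268 + 4832)/(1164 + 2295) = (3772*(1/268) + 4832)/3459 = (943/67 + 4832)*(1/3459) = (324687/67)*(1/3459) = 108229/77251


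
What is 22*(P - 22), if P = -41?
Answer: -1386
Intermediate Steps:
22*(P - 22) = 22*(-41 - 22) = 22*(-63) = -1386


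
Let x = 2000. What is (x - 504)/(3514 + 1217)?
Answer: 1496/4731 ≈ 0.31621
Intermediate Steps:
(x - 504)/(3514 + 1217) = (2000 - 504)/(3514 + 1217) = 1496/4731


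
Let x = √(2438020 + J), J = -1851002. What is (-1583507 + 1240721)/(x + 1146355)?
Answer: -392954445030/1314129199007 + 9940794*√698/1314129199007 ≈ -0.29882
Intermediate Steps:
x = 29*√698 (x = √(2438020 - 1851002) = √587018 = 29*√698 ≈ 766.17)
(-1583507 + 1240721)/(x + 1146355) = (-1583507 + 1240721)/(29*√698 + 1146355) = -342786/(1146355 + 29*√698)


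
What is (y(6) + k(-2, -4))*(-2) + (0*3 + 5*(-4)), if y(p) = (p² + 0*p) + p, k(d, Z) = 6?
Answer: -116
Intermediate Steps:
y(p) = p + p² (y(p) = (p² + 0) + p = p² + p = p + p²)
(y(6) + k(-2, -4))*(-2) + (0*3 + 5*(-4)) = (6*(1 + 6) + 6)*(-2) + (0*3 + 5*(-4)) = (6*7 + 6)*(-2) + (0 - 20) = (42 + 6)*(-2) - 20 = 48*(-2) - 20 = -96 - 20 = -116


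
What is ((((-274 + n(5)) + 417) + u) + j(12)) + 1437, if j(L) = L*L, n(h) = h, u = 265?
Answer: 1994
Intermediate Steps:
j(L) = L**2
((((-274 + n(5)) + 417) + u) + j(12)) + 1437 = ((((-274 + 5) + 417) + 265) + 12**2) + 1437 = (((-269 + 417) + 265) + 144) + 1437 = ((148 + 265) + 144) + 1437 = (413 + 144) + 1437 = 557 + 1437 = 1994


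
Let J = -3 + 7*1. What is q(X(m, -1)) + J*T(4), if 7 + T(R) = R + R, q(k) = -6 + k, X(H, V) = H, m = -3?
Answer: -5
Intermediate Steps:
T(R) = -7 + 2*R (T(R) = -7 + (R + R) = -7 + 2*R)
J = 4 (J = -3 + 7 = 4)
q(X(m, -1)) + J*T(4) = (-6 - 3) + 4*(-7 + 2*4) = -9 + 4*(-7 + 8) = -9 + 4*1 = -9 + 4 = -5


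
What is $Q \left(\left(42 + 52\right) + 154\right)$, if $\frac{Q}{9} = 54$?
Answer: $120528$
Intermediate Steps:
$Q = 486$ ($Q = 9 \cdot 54 = 486$)
$Q \left(\left(42 + 52\right) + 154\right) = 486 \left(\left(42 + 52\right) + 154\right) = 486 \left(94 + 154\right) = 486 \cdot 248 = 120528$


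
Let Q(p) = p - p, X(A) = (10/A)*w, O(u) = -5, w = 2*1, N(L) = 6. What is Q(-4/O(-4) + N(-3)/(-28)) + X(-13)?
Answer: -20/13 ≈ -1.5385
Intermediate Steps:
w = 2
X(A) = 20/A (X(A) = (10/A)*2 = 20/A)
Q(p) = 0
Q(-4/O(-4) + N(-3)/(-28)) + X(-13) = 0 + 20/(-13) = 0 + 20*(-1/13) = 0 - 20/13 = -20/13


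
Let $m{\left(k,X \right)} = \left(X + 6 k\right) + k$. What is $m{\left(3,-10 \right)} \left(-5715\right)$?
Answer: $-62865$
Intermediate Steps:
$m{\left(k,X \right)} = X + 7 k$
$m{\left(3,-10 \right)} \left(-5715\right) = \left(-10 + 7 \cdot 3\right) \left(-5715\right) = \left(-10 + 21\right) \left(-5715\right) = 11 \left(-5715\right) = -62865$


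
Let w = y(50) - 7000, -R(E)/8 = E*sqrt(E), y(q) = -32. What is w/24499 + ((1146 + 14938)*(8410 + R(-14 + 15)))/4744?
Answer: 413838352303/14527907 ≈ 28486.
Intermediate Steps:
R(E) = -8*E**(3/2) (R(E) = -8*E*sqrt(E) = -8*E**(3/2))
w = -7032 (w = -32 - 7000 = -7032)
w/24499 + ((1146 + 14938)*(8410 + R(-14 + 15)))/4744 = -7032/24499 + ((1146 + 14938)*(8410 - 8*(-14 + 15)**(3/2)))/4744 = -7032*1/24499 + (16084*(8410 - 8*1**(3/2)))*(1/4744) = -7032/24499 + (16084*(8410 - 8*1))*(1/4744) = -7032/24499 + (16084*(8410 - 8))*(1/4744) = -7032/24499 + (16084*8402)*(1/4744) = -7032/24499 + 135137768*(1/4744) = -7032/24499 + 16892221/593 = 413838352303/14527907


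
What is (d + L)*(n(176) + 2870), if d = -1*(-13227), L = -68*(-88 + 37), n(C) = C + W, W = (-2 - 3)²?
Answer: 51270345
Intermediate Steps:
W = 25 (W = (-5)² = 25)
n(C) = 25 + C (n(C) = C + 25 = 25 + C)
L = 3468 (L = -68*(-51) = 3468)
d = 13227
(d + L)*(n(176) + 2870) = (13227 + 3468)*((25 + 176) + 2870) = 16695*(201 + 2870) = 16695*3071 = 51270345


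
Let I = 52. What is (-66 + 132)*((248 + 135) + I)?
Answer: 28710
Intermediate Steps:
(-66 + 132)*((248 + 135) + I) = (-66 + 132)*((248 + 135) + 52) = 66*(383 + 52) = 66*435 = 28710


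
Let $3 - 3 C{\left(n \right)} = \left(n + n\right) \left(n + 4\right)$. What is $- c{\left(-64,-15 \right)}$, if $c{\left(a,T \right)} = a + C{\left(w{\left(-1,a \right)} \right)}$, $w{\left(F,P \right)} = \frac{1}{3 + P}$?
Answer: $\frac{234261}{3721} \approx 62.956$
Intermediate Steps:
$C{\left(n \right)} = 1 - \frac{2 n \left(4 + n\right)}{3}$ ($C{\left(n \right)} = 1 - \frac{\left(n + n\right) \left(n + 4\right)}{3} = 1 - \frac{2 n \left(4 + n\right)}{3}$)
$c{\left(a,T \right)} = 1 + a - \frac{8}{3 \left(3 + a\right)} - \frac{2}{3 \left(3 + a\right)^{2}}$ ($c{\left(a,T \right)} = a - \left(-1 + \frac{2}{3 \left(3 + a\right)^{2}} + \frac{8}{3 \left(3 + a\right)}\right) = 1 + a - \frac{8}{3 \left(3 + a\right)} - \frac{2}{3 \left(3 + a\right)^{2}}$)
$- c{\left(-64,-15 \right)} = - \frac{1 + 3 \left(-64\right)^{3} + 21 \left(-64\right)^{2} + 37 \left(-64\right)}{3 \left(9 + \left(-64\right)^{2} + 6 \left(-64\right)\right)} = - \frac{1 + 3 \left(-262144\right) + 21 \cdot 4096 - 2368}{3 \left(9 + 4096 - 384\right)} = - \frac{1 - 786432 + 86016 - 2368}{3 \cdot 3721} = - \frac{-702783}{3 \cdot 3721} = \left(-1\right) \left(- \frac{234261}{3721}\right) = \frac{234261}{3721}$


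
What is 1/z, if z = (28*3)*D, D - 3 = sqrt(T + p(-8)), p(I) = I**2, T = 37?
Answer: -1/2576 + sqrt(101)/7728 ≈ 0.00091225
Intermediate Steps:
D = 3 + sqrt(101) (D = 3 + sqrt(37 + (-8)**2) = 3 + sqrt(37 + 64) = 3 + sqrt(101) ≈ 13.050)
z = 252 + 84*sqrt(101) (z = (28*3)*(3 + sqrt(101)) = 84*(3 + sqrt(101)) = 252 + 84*sqrt(101) ≈ 1096.2)
1/z = 1/(252 + 84*sqrt(101))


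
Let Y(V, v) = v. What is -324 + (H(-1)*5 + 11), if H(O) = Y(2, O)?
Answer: -318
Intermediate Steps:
H(O) = O
-324 + (H(-1)*5 + 11) = -324 + (-1*5 + 11) = -324 + (-5 + 11) = -324 + 6 = -318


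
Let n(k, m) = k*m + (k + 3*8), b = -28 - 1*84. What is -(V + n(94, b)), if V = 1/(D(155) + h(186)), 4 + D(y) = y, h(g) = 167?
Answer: 3310379/318 ≈ 10410.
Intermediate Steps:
D(y) = -4 + y
b = -112 (b = -28 - 84 = -112)
n(k, m) = 24 + k + k*m (n(k, m) = k*m + (k + 24) = k*m + (24 + k) = 24 + k + k*m)
V = 1/318 (V = 1/((-4 + 155) + 167) = 1/(151 + 167) = 1/318 ≈ 0.0031447)
-(V + n(94, b)) = -(1/318 + (24 + 94 + 94*(-112))) = -(1/318 + (24 + 94 - 10528)) = -(1/318 - 10410) = -1*(-3310379/318) = 3310379/318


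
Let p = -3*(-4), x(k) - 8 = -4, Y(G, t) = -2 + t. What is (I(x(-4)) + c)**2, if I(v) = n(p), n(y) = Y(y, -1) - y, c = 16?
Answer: 1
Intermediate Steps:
x(k) = 4 (x(k) = 8 - 4 = 4)
p = 12
n(y) = -3 - y (n(y) = (-2 - 1) - y = -3 - y)
I(v) = -15 (I(v) = -3 - 1*12 = -3 - 12 = -15)
(I(x(-4)) + c)**2 = (-15 + 16)**2 = 1**2 = 1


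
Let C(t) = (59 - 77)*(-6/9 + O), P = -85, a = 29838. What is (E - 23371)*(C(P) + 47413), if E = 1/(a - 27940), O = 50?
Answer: -2063763254425/1898 ≈ -1.0873e+9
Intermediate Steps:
E = 1/1898 (E = 1/(29838 - 27940) = 1/1898 ≈ 0.00052687)
C(t) = -888 (C(t) = (59 - 77)*(-6/9 + 50) = -18*(-6*⅑ + 50) = -18*(-⅔ + 50) = -18*148/3 = -888)
(E - 23371)*(C(P) + 47413) = (1/1898 - 23371)*(-888 + 47413) = -44358157/1898*46525 = -2063763254425/1898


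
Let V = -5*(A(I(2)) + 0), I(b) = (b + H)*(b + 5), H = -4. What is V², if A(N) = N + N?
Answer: 19600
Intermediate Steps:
I(b) = (-4 + b)*(5 + b) (I(b) = (b - 4)*(b + 5) = (-4 + b)*(5 + b))
A(N) = 2*N
V = 140 (V = -5*(2*(-20 + 2 + 2²) + 0) = -5*(2*(-20 + 2 + 4) + 0) = -5*(2*(-14) + 0) = -5*(-28 + 0) = -5*(-28) = 140)
V² = 140² = 19600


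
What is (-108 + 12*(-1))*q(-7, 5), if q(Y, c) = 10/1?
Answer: -1200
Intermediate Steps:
q(Y, c) = 10 (q(Y, c) = 10*1 = 10)
(-108 + 12*(-1))*q(-7, 5) = (-108 + 12*(-1))*10 = (-108 - 12)*10 = -120*10 = -1200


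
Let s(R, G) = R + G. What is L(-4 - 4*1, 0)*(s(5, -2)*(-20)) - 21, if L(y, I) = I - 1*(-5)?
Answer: -321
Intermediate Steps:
L(y, I) = 5 + I (L(y, I) = I + 5 = 5 + I)
s(R, G) = G + R
L(-4 - 4*1, 0)*(s(5, -2)*(-20)) - 21 = (5 + 0)*((-2 + 5)*(-20)) - 21 = 5*(3*(-20)) - 21 = 5*(-60) - 21 = -300 - 21 = -321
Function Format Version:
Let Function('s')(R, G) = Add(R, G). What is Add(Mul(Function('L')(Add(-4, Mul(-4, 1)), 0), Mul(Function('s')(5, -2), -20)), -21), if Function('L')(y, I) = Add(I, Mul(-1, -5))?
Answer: -321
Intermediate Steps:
Function('L')(y, I) = Add(5, I) (Function('L')(y, I) = Add(I, 5) = Add(5, I))
Function('s')(R, G) = Add(G, R)
Add(Mul(Function('L')(Add(-4, Mul(-4, 1)), 0), Mul(Function('s')(5, -2), -20)), -21) = Add(Mul(Add(5, 0), Mul(Add(-2, 5), -20)), -21) = Add(Mul(5, Mul(3, -20)), -21) = Add(Mul(5, -60), -21) = Add(-300, -21) = -321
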